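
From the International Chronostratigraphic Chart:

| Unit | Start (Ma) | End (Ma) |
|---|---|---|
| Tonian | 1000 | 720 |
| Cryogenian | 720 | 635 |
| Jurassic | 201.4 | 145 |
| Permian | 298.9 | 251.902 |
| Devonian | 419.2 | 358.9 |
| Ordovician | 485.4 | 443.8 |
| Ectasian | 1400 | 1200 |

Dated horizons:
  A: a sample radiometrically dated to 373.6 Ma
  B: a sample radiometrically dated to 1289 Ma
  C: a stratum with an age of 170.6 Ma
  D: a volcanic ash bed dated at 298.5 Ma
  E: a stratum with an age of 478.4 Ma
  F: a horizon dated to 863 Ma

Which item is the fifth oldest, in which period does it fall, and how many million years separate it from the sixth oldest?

D, in the Permian; 127.9 million years to C

Sorted oldest-first by Ma: B (1289), F (863), E (478.4), A (373.6), D (298.5), C (170.6).
The fifth oldest is D at 298.5 Ma, which lies in 298.9–251.902 Ma: the Permian.
The sixth oldest is C at 170.6 Ma; separation = |298.5 − 170.6| = 127.9 Myr.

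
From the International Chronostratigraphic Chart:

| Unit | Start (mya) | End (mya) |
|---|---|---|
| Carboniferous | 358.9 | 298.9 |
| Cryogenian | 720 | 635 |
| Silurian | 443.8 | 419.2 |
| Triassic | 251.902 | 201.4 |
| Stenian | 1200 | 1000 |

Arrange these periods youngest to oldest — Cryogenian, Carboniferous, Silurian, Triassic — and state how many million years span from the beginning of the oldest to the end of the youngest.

From the excerpt: Cryogenian 720–635; Carboniferous 358.9–298.9; Silurian 443.8–419.2; Triassic 251.902–201.4 (Ma).
Larger Ma is earlier, so the oldest is Cryogenian and the youngest is Triassic; youngest to oldest: Triassic, Carboniferous, Silurian, Cryogenian.
Oldest start 720 minus youngest end 201.4 gives 518.6 Myr overall.

Triassic → Carboniferous → Silurian → Cryogenian; total span 518.6 Myr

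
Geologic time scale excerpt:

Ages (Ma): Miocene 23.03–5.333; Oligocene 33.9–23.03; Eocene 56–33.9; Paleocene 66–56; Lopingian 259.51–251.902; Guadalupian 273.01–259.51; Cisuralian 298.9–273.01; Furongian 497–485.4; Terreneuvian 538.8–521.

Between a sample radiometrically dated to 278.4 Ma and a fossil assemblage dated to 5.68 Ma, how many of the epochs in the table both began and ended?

The older date is 278.4 Ma and the younger is 5.68 Ma.
Epochs with start < 278.4 and end > 5.68 Ma: Guadalupian (273.01–259.51), Lopingian (259.51–251.902), Paleocene (66–56), Eocene (56–33.9), Oligocene (33.9–23.03).
That is 5 complete epochs.

5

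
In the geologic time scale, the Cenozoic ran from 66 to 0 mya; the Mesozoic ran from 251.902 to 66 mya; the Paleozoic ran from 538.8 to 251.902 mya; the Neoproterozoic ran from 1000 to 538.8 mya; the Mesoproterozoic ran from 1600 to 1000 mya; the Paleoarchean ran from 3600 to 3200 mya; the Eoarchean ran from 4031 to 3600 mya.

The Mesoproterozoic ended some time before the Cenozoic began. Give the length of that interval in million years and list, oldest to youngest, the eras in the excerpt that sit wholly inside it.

End of Mesoproterozoic = 1000 Ma; start of Cenozoic = 66 Ma.
Gap = 1000 − 66 = 934 Myr.
Eras wholly inside 1000–66 Ma: Neoproterozoic (1000–538.8), Paleozoic (538.8–251.902), Mesozoic (251.902–66).

934 million years; Neoproterozoic, Paleozoic, Mesozoic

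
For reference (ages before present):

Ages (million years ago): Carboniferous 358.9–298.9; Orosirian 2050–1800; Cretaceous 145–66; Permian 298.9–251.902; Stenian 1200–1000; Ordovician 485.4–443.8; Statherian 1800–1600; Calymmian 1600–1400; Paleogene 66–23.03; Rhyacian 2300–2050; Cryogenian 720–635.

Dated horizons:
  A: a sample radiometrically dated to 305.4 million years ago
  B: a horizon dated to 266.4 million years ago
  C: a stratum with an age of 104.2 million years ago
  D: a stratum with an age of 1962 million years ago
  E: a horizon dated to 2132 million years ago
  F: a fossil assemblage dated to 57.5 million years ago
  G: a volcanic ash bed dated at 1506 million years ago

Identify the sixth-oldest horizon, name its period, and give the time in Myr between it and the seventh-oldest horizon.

C, in the Cretaceous; 46.7 million years to F

Larger Ma means older, so oldest first: E 2132 > D 1962 > G 1506 > A 305.4 > B 266.4 > C 104.2 > F 57.5.
Counting 6 along gives C (104.2 Ma); the excerpt puts that inside the Cretaceous, 145–66 Ma.
Next in line is F (57.5 Ma), and 104.2 − 57.5 = 46.7 Myr.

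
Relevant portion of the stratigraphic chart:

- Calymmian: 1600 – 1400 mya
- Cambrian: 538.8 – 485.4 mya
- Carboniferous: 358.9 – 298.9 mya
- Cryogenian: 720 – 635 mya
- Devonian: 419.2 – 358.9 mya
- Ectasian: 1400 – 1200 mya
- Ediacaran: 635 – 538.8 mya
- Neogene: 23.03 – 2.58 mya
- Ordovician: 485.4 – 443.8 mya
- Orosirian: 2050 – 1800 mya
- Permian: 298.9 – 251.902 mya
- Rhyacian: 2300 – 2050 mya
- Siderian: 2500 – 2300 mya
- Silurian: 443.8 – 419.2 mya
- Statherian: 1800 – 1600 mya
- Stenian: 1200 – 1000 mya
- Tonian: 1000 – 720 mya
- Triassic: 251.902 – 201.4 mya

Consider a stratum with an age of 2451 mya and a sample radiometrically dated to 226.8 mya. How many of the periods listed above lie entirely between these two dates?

15

The older date is 2451 Ma and the younger is 226.8 Ma.
Periods with start < 2451 and end > 226.8 Ma: Rhyacian (2300–2050), Orosirian (2050–1800), Statherian (1800–1600), Calymmian (1600–1400), Ectasian (1400–1200), Stenian (1200–1000), Tonian (1000–720), Cryogenian (720–635), Ediacaran (635–538.8), Cambrian (538.8–485.4), Ordovician (485.4–443.8), Silurian (443.8–419.2), Devonian (419.2–358.9), Carboniferous (358.9–298.9), Permian (298.9–251.902).
That is 15 complete periods.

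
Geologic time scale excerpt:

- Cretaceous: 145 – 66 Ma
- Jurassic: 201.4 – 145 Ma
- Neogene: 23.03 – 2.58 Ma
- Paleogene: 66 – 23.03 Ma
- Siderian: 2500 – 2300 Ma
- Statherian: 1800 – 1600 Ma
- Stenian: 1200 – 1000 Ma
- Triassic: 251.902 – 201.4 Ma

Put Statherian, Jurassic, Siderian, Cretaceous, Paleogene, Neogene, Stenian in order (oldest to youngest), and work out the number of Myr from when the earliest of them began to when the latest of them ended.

Siderian → Statherian → Stenian → Jurassic → Cretaceous → Paleogene → Neogene; total span 2497.42 Myr

From the excerpt: Statherian 1800–1600; Jurassic 201.4–145; Siderian 2500–2300; Cretaceous 145–66; Paleogene 66–23.03; Neogene 23.03–2.58; Stenian 1200–1000 (Ma).
Larger Ma is earlier, so the oldest is Siderian and the youngest is Neogene; oldest to youngest: Siderian, Statherian, Stenian, Jurassic, Cretaceous, Paleogene, Neogene.
Oldest start 2500 minus youngest end 2.58 gives 2497.42 Myr overall.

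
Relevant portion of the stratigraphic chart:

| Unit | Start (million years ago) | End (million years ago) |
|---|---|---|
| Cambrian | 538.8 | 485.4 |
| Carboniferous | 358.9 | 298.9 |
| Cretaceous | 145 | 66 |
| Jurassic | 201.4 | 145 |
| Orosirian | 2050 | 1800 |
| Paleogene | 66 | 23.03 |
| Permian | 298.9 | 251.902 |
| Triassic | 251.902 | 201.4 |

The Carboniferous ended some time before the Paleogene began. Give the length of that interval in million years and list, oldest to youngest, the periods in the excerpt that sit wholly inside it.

End of Carboniferous = 298.9 Ma; start of Paleogene = 66 Ma.
Gap = 298.9 − 66 = 232.9 Myr.
Periods wholly inside 298.9–66 Ma: Permian (298.9–251.902), Triassic (251.902–201.4), Jurassic (201.4–145), Cretaceous (145–66).

232.9 million years; Permian, Triassic, Jurassic, Cretaceous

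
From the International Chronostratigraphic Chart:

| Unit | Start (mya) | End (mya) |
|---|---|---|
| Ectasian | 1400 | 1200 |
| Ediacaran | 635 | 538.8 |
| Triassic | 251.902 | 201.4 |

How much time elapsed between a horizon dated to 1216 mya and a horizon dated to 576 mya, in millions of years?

640 million years

1216 − 576 = 640 million years.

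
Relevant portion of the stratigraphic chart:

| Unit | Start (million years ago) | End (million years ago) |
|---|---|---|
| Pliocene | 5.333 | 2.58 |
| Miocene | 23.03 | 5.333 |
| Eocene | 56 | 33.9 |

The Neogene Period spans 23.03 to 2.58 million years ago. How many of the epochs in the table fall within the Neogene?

2

Epochs inside 23.03–2.58 Ma: Miocene, Pliocene — 2 in total.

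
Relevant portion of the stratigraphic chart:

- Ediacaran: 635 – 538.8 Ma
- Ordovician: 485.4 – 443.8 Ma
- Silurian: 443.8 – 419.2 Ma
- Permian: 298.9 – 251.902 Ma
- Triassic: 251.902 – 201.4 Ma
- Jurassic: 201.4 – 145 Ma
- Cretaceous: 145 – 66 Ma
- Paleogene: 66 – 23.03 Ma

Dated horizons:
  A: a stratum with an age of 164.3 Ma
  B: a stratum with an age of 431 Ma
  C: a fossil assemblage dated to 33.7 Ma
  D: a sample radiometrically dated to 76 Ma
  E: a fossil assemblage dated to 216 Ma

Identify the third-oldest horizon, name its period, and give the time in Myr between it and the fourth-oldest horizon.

Larger Ma means older, so oldest first: B 431 > E 216 > A 164.3 > D 76 > C 33.7.
Counting 3 along gives A (164.3 Ma); the excerpt puts that inside the Jurassic, 201.4–145 Ma.
Next in line is D (76 Ma), and 164.3 − 76 = 88.3 Myr.

A, in the Jurassic; 88.3 million years to D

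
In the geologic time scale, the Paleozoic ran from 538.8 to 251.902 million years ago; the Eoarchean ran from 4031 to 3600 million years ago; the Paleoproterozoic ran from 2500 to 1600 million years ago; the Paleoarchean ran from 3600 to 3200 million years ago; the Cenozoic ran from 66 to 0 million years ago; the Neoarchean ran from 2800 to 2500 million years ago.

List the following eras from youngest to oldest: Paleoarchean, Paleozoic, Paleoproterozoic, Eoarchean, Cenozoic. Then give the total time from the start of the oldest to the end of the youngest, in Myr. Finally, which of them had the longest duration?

From the excerpt: Paleoarchean 3600–3200; Paleozoic 538.8–251.902; Paleoproterozoic 2500–1600; Eoarchean 4031–3600; Cenozoic 66–0 (Ma).
Larger Ma is earlier, so the oldest is Eoarchean and the youngest is Cenozoic; youngest to oldest: Cenozoic, Paleozoic, Paleoproterozoic, Paleoarchean, Eoarchean.
Oldest start 4031 minus youngest end 0 gives 4031 Myr overall.
Individual lengths (start − end): Eoarchean 431; Paleoarchean 400; Paleozoic 286.898; Paleoproterozoic 900; Cenozoic 66. The largest is Paleoproterozoic at 900 Myr.

Cenozoic → Paleozoic → Paleoproterozoic → Paleoarchean → Eoarchean; total span 4031 Myr; longest is Paleoproterozoic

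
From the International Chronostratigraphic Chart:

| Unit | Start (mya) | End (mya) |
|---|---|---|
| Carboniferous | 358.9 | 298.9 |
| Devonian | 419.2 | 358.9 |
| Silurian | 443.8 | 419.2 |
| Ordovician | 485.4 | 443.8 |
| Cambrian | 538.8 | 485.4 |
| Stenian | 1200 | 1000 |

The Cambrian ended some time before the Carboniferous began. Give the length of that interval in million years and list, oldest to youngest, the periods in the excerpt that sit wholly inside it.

The Cambrian closes at 485.4 Ma and the Carboniferous opens at 358.9 Ma, so the interval is 485.4 − 358.9 = 126.5 Myr.
A period fits inside if it starts at or after 485.4 Ma and ends at or before 358.9 Ma; oldest first that gives Ordovician, Silurian, Devonian.

126.5 million years; Ordovician, Silurian, Devonian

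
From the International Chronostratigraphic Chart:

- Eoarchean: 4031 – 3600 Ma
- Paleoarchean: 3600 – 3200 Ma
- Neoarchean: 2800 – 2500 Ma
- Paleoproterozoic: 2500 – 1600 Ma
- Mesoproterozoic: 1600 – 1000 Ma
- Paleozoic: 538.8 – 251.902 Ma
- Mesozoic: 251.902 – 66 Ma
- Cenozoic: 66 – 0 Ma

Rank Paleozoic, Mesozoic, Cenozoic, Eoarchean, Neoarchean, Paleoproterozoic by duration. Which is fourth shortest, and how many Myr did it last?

Start − end for each: Paleozoic 538.8 − 251.902 = 286.898; Mesozoic 251.902 − 66 = 185.902; Cenozoic 66 − 0 = 66; Eoarchean 4031 − 3600 = 431; Neoarchean 2800 − 2500 = 300; Paleoproterozoic 2500 − 1600 = 900.
Ranking these from shortest: Cenozoic < Mesozoic < Paleozoic < Neoarchean < Eoarchean < Paleoproterozoic.
Position 4 in that ranking is Neoarchean, which lasted 300 Myr.

Neoarchean, 300 million years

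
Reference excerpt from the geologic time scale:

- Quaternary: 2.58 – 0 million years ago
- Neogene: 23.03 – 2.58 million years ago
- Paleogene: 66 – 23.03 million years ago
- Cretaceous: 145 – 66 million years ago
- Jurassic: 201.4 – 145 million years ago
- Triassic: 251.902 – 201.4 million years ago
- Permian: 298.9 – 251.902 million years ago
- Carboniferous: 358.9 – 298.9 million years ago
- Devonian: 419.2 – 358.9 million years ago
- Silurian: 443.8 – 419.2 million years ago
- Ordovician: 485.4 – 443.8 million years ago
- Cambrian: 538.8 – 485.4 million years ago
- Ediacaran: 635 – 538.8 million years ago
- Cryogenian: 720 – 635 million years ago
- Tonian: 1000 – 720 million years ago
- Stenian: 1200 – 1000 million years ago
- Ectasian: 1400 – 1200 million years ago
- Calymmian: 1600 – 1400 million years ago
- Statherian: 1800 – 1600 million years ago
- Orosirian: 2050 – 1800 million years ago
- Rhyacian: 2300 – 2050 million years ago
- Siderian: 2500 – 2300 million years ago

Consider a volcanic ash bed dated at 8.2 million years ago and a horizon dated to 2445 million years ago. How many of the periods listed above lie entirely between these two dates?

19

The older date is 2445 Ma and the younger is 8.2 Ma.
Periods with start < 2445 and end > 8.2 Ma: Rhyacian (2300–2050), Orosirian (2050–1800), Statherian (1800–1600), Calymmian (1600–1400), Ectasian (1400–1200), Stenian (1200–1000), Tonian (1000–720), Cryogenian (720–635), Ediacaran (635–538.8), Cambrian (538.8–485.4), Ordovician (485.4–443.8), Silurian (443.8–419.2), Devonian (419.2–358.9), Carboniferous (358.9–298.9), Permian (298.9–251.902), Triassic (251.902–201.4), Jurassic (201.4–145), Cretaceous (145–66), Paleogene (66–23.03).
That is 19 complete periods.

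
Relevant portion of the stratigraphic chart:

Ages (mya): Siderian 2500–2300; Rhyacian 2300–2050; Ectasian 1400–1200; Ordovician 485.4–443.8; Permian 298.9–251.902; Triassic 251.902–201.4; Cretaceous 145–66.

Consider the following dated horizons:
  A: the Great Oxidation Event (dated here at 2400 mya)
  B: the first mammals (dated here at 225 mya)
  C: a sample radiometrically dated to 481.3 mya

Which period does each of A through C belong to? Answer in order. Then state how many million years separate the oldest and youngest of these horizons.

A — Siderian; B — Triassic; C — Ordovician; span 2175 million years

Match each age against the start–end ranges in the excerpt: A = 2400 Ma → Siderian (2500–2300); B = 225 Ma → Triassic (251.902–201.4); C = 481.3 Ma → Ordovician (485.4–443.8).
The largest age is 2400 Ma and the smallest is 225 Ma; their difference is 2175 Myr.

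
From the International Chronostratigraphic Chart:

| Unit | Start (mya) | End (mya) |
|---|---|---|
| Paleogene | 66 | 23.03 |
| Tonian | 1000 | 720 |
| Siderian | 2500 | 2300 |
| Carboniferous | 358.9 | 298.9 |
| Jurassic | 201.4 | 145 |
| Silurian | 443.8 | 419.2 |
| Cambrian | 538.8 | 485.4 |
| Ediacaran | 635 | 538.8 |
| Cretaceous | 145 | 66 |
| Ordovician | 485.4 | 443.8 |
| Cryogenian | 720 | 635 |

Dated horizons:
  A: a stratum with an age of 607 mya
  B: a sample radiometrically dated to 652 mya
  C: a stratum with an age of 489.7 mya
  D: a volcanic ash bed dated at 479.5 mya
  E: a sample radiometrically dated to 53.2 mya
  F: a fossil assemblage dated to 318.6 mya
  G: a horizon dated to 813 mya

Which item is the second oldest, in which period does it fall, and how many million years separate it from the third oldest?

B, in the Cryogenian; 45 million years to A

Larger Ma means older, so oldest first: G 813 > B 652 > A 607 > C 489.7 > D 479.5 > F 318.6 > E 53.2.
Counting 2 along gives B (652 Ma); the excerpt puts that inside the Cryogenian, 720–635 Ma.
Next in line is A (607 Ma), and 652 − 607 = 45 Myr.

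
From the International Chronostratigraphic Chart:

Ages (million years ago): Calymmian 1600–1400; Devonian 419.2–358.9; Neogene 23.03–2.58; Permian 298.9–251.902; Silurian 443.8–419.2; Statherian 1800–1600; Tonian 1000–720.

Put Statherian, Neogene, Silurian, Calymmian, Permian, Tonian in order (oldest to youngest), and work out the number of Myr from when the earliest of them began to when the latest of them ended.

From the excerpt: Statherian 1800–1600; Neogene 23.03–2.58; Silurian 443.8–419.2; Calymmian 1600–1400; Permian 298.9–251.902; Tonian 1000–720 (Ma).
Larger Ma is earlier, so the oldest is Statherian and the youngest is Neogene; oldest to youngest: Statherian, Calymmian, Tonian, Silurian, Permian, Neogene.
Oldest start 1800 minus youngest end 2.58 gives 1797.42 Myr overall.

Statherian, Calymmian, Tonian, Silurian, Permian, Neogene; total span 1797.42 Myr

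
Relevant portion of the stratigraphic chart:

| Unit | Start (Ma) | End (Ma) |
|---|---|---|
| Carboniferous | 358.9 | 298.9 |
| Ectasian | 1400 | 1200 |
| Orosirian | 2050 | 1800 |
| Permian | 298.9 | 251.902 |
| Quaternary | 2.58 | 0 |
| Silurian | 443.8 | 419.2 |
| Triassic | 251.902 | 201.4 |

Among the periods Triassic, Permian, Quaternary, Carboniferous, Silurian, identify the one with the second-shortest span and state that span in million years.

Durations: Triassic 50.502; Permian 46.998; Quaternary 2.58; Carboniferous 60; Silurian 24.6 Myr.
Sorted shortest-first: Quaternary (2.58), Silurian (24.6), Permian (46.998), Triassic (50.502), Carboniferous (60).
The second shortest is Silurian at 24.6 Myr.

Silurian, 24.6 million years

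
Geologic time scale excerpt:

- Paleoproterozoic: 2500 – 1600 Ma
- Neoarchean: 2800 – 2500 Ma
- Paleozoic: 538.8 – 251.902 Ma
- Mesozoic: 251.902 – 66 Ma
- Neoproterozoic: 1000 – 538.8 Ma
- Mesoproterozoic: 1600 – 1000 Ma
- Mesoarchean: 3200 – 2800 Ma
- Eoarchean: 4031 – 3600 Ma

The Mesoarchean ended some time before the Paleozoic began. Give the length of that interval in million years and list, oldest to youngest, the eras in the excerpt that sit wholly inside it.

2261.2 million years; Neoarchean, Paleoproterozoic, Mesoproterozoic, Neoproterozoic

End of Mesoarchean = 2800 Ma; start of Paleozoic = 538.8 Ma.
Gap = 2800 − 538.8 = 2261.2 Myr.
Eras wholly inside 2800–538.8 Ma: Neoarchean (2800–2500), Paleoproterozoic (2500–1600), Mesoproterozoic (1600–1000), Neoproterozoic (1000–538.8).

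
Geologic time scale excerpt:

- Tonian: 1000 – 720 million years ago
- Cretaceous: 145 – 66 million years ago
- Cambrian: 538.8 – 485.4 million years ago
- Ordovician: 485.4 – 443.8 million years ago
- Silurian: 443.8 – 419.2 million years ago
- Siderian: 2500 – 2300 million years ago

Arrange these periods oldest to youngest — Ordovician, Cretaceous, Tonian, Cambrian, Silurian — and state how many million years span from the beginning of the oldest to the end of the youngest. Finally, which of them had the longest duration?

Tonian → Cambrian → Ordovician → Silurian → Cretaceous; total span 934 Myr; longest is Tonian

From the excerpt: Ordovician 485.4–443.8; Cretaceous 145–66; Tonian 1000–720; Cambrian 538.8–485.4; Silurian 443.8–419.2 (Ma).
Larger Ma is earlier, so the oldest is Tonian and the youngest is Cretaceous; oldest to youngest: Tonian, Cambrian, Ordovician, Silurian, Cretaceous.
Oldest start 1000 minus youngest end 66 gives 934 Myr overall.
Individual lengths (start − end): Ordovician 41.6; Cretaceous 79; Cambrian 53.4; Silurian 24.6; Tonian 280. The largest is Tonian at 280 Myr.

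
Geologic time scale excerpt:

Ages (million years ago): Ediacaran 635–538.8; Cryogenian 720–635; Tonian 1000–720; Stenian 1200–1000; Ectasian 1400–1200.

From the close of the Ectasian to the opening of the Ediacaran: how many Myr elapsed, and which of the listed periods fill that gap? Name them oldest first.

End of Ectasian = 1200 Ma; start of Ediacaran = 635 Ma.
Gap = 1200 − 635 = 565 Myr.
Periods wholly inside 1200–635 Ma: Stenian (1200–1000), Tonian (1000–720), Cryogenian (720–635).

565 million years; Stenian, Tonian, Cryogenian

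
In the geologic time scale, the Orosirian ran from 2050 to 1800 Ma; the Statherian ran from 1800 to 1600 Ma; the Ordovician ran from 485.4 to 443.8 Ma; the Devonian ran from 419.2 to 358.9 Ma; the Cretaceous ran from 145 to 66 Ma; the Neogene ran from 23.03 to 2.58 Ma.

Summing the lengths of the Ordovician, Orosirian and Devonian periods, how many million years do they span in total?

Each duration: Ordovician = 41.6; Orosirian = 250; Devonian = 60.3.
Sum: 41.6 + 250 + 60.3 = 351.9 Myr.

351.9 million years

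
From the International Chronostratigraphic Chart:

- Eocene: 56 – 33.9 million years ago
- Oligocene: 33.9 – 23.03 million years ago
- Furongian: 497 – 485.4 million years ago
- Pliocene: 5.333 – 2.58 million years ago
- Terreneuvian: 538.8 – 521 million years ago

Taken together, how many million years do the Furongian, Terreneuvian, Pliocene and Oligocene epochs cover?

Each duration: Furongian = 11.6; Terreneuvian = 17.8; Pliocene = 2.753; Oligocene = 10.87.
Sum: 11.6 + 17.8 + 2.753 + 10.87 = 43.023 Myr.

43.023 million years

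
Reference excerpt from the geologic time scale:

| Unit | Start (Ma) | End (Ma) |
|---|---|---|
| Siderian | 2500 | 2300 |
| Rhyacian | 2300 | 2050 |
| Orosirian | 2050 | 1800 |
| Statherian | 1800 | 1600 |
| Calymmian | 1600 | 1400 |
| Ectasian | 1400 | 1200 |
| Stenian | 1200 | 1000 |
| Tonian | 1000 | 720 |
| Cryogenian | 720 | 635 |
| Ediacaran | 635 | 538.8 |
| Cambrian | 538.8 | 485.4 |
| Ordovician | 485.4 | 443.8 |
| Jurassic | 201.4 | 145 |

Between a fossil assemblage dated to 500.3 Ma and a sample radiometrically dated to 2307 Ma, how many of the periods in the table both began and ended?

The older date is 2307 Ma and the younger is 500.3 Ma.
Periods with start < 2307 and end > 500.3 Ma: Rhyacian (2300–2050), Orosirian (2050–1800), Statherian (1800–1600), Calymmian (1600–1400), Ectasian (1400–1200), Stenian (1200–1000), Tonian (1000–720), Cryogenian (720–635), Ediacaran (635–538.8).
That is 9 complete periods.

9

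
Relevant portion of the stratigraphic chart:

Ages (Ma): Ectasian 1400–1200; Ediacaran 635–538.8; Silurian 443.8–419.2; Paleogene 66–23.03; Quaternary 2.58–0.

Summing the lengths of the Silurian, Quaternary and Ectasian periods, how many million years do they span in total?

Each duration: Silurian = 24.6; Quaternary = 2.58; Ectasian = 200.
Sum: 24.6 + 2.58 + 200 = 227.18 Myr.

227.18 million years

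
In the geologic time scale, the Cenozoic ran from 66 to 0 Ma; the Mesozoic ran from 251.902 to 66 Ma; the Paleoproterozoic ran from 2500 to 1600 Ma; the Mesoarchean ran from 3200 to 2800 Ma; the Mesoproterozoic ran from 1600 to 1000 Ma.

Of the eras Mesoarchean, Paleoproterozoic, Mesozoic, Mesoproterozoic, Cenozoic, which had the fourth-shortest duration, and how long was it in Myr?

Mesoproterozoic, 600 million years

Start − end for each: Mesoarchean 3200 − 2800 = 400; Paleoproterozoic 2500 − 1600 = 900; Mesozoic 251.902 − 66 = 185.902; Mesoproterozoic 1600 − 1000 = 600; Cenozoic 66 − 0 = 66.
Ranking these from shortest: Cenozoic < Mesozoic < Mesoarchean < Mesoproterozoic < Paleoproterozoic.
Position 4 in that ranking is Mesoproterozoic, which lasted 600 Myr.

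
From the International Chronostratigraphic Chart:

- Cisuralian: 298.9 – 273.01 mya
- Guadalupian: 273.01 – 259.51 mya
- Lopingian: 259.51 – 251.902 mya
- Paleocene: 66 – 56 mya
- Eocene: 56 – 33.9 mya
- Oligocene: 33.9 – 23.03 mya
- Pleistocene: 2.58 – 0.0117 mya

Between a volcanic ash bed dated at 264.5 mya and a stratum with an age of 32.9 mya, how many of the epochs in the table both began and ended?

The older date is 264.5 Ma and the younger is 32.9 Ma.
Epochs with start < 264.5 and end > 32.9 Ma: Lopingian (259.51–251.902), Paleocene (66–56), Eocene (56–33.9).
That is 3 complete epochs.

3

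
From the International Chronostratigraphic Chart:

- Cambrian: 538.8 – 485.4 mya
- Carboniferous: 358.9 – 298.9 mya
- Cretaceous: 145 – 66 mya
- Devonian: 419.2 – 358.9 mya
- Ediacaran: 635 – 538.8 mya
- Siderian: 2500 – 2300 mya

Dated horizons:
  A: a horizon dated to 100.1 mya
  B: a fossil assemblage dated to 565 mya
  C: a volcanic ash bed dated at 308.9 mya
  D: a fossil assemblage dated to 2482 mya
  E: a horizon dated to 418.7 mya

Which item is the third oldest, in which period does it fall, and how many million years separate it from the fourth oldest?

Sorted oldest-first by Ma: D (2482), B (565), E (418.7), C (308.9), A (100.1).
The third oldest is E at 418.7 Ma, which lies in 419.2–358.9 Ma: the Devonian.
The fourth oldest is C at 308.9 Ma; separation = |418.7 − 308.9| = 109.8 Myr.

E, in the Devonian; 109.8 million years to C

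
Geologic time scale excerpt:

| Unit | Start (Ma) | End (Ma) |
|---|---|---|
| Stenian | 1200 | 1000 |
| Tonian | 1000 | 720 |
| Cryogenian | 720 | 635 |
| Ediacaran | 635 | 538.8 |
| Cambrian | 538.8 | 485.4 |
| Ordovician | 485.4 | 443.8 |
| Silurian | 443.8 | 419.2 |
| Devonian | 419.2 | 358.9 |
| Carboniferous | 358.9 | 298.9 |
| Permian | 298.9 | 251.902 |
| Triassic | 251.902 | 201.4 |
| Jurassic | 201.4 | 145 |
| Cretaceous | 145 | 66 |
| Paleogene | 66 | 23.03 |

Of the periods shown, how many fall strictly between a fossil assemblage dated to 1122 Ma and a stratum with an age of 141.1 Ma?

The older date is 1122 Ma and the younger is 141.1 Ma.
Periods with start < 1122 and end > 141.1 Ma: Tonian (1000–720), Cryogenian (720–635), Ediacaran (635–538.8), Cambrian (538.8–485.4), Ordovician (485.4–443.8), Silurian (443.8–419.2), Devonian (419.2–358.9), Carboniferous (358.9–298.9), Permian (298.9–251.902), Triassic (251.902–201.4), Jurassic (201.4–145).
That is 11 complete periods.

11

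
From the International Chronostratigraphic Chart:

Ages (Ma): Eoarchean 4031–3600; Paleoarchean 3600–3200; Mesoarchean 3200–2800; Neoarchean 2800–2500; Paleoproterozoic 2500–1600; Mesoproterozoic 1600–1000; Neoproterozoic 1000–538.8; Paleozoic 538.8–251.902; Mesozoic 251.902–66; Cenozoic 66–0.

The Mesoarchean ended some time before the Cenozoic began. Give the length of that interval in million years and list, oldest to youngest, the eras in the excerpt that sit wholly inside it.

2734 million years; Neoarchean, Paleoproterozoic, Mesoproterozoic, Neoproterozoic, Paleozoic, Mesozoic

End of Mesoarchean = 2800 Ma; start of Cenozoic = 66 Ma.
Gap = 2800 − 66 = 2734 Myr.
Eras wholly inside 2800–66 Ma: Neoarchean (2800–2500), Paleoproterozoic (2500–1600), Mesoproterozoic (1600–1000), Neoproterozoic (1000–538.8), Paleozoic (538.8–251.902), Mesozoic (251.902–66).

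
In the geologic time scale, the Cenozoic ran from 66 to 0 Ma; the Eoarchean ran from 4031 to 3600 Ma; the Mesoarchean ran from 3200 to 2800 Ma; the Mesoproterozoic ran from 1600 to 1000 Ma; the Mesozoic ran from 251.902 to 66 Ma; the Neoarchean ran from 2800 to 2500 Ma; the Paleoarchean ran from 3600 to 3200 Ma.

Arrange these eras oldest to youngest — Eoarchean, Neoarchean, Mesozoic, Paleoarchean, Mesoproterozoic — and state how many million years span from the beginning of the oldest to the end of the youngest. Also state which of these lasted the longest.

Eoarchean → Paleoarchean → Neoarchean → Mesoproterozoic → Mesozoic; total span 3965 Myr; longest is Mesoproterozoic

Start ages (Ma): Eoarchean 4031, Paleoarchean 3600, Neoarchean 2800, Mesoproterozoic 1600, Mesozoic 251.902.
Ordered oldest to youngest: Eoarchean, Paleoarchean, Neoarchean, Mesoproterozoic, Mesozoic.
Span = 4031 − 66 = 3965 Myr.
Durations: Mesoproterozoic 600, Neoarchean 300, Mesozoic 185.902, Eoarchean 431, Paleoarchean 400 → longest is Mesoproterozoic (600 Myr).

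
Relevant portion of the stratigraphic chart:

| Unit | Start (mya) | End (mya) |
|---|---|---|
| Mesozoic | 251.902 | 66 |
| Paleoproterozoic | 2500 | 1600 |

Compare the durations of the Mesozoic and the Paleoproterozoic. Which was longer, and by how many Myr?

Paleoproterozoic, by 714.098 million years

Mesozoic: 251.902 − 66 = 185.902 Myr.
Paleoproterozoic: 2500 − 1600 = 900 Myr.
Difference: 900 − 185.902 = 714.098 Myr, so the Paleoproterozoic was longer.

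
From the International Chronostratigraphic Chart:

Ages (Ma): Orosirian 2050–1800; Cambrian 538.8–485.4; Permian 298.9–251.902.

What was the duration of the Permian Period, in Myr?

298.9 − 251.902 = 46.998 million years.

46.998 million years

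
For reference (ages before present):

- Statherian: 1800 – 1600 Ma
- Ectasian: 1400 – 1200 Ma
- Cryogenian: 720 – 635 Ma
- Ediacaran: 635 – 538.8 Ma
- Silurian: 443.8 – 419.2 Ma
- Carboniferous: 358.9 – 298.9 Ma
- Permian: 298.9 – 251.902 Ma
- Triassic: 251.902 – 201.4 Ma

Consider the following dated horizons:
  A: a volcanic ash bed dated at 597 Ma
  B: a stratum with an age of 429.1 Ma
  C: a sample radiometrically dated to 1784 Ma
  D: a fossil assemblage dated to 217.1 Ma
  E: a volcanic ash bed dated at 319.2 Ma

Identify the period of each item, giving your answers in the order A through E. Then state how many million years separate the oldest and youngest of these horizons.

A — Ediacaran; B — Silurian; C — Statherian; D — Triassic; E — Carboniferous; span 1566.9 million years

Match each age against the start–end ranges in the excerpt: A = 597 Ma → Ediacaran (635–538.8); B = 429.1 Ma → Silurian (443.8–419.2); C = 1784 Ma → Statherian (1800–1600); D = 217.1 Ma → Triassic (251.902–201.4); E = 319.2 Ma → Carboniferous (358.9–298.9).
The largest age is 1784 Ma and the smallest is 217.1 Ma; their difference is 1566.9 Myr.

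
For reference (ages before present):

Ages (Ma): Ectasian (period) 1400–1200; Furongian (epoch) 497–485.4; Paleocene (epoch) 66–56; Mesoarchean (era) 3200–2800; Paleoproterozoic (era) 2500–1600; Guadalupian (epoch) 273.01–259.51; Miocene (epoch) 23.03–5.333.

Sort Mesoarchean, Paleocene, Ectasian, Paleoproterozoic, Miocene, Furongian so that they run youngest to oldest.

Sorting by start age (ascending Ma, since larger Ma = older): Miocene began 23.03, Paleocene began 66, Furongian began 497, Ectasian began 1400, Paleoproterozoic began 2500, Mesoarchean began 3200.

Miocene, Paleocene, Furongian, Ectasian, Paleoproterozoic, Mesoarchean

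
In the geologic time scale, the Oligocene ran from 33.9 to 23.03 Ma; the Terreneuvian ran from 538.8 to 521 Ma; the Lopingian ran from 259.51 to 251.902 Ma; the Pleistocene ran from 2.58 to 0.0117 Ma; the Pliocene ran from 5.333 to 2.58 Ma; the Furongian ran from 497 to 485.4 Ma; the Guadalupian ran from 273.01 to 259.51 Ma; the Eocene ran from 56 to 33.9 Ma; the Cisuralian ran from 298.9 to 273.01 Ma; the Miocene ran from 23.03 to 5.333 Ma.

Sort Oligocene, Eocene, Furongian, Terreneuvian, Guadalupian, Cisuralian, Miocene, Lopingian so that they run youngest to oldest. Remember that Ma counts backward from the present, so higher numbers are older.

Miocene → Oligocene → Eocene → Lopingian → Guadalupian → Cisuralian → Furongian → Terreneuvian

The oldest of these is Terreneuvian (starts 538.8 Ma) and the youngest is Miocene (ends 5.333 Ma).
In between, by decreasing start age: Furongian (497), Cisuralian (298.9), Guadalupian (273.01), Lopingian (259.51), Eocene (56), Oligocene (33.9).
Listing youngest first means reversing that sequence.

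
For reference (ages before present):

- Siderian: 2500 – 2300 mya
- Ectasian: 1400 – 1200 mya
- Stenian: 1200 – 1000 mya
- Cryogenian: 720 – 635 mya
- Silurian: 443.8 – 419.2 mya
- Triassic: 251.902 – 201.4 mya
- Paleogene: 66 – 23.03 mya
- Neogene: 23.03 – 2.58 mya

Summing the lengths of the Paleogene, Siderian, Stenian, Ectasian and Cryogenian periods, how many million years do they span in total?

727.97 million years

Each duration: Paleogene = 42.97; Siderian = 200; Stenian = 200; Ectasian = 200; Cryogenian = 85.
Sum: 42.97 + 200 + 200 + 200 + 85 = 727.97 Myr.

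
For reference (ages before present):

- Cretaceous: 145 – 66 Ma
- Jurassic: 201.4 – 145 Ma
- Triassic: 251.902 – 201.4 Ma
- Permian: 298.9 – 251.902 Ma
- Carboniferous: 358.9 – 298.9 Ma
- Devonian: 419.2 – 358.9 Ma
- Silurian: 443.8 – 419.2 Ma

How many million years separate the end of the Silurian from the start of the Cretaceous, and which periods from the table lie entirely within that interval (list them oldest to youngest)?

274.2 million years; Devonian, Carboniferous, Permian, Triassic, Jurassic

The Silurian closes at 419.2 Ma and the Cretaceous opens at 145 Ma, so the interval is 419.2 − 145 = 274.2 Myr.
A period fits inside if it starts at or after 419.2 Ma and ends at or before 145 Ma; oldest first that gives Devonian, Carboniferous, Permian, Triassic, Jurassic.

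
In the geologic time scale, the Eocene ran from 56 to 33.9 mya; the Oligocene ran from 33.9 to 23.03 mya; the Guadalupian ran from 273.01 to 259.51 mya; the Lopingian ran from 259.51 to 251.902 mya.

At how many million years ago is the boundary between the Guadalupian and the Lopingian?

259.51 mya

The Guadalupian ends and the Lopingian begins at 259.51 mya.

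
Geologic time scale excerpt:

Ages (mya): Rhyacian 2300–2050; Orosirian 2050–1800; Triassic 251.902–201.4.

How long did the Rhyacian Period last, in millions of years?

2300 − 2050 = 250 million years.

250 million years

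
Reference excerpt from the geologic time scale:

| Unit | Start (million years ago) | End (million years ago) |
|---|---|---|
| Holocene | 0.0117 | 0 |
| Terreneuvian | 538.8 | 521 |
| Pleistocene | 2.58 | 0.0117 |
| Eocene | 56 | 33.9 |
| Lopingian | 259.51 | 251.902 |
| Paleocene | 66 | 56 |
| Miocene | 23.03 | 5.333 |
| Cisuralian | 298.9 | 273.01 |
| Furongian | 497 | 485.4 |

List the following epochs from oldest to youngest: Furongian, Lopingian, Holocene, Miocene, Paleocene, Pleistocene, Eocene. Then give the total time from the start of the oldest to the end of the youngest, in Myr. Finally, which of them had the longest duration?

Furongian → Lopingian → Paleocene → Eocene → Miocene → Pleistocene → Holocene; total span 497 Myr; longest is Eocene

From the excerpt: Furongian 497–485.4; Lopingian 259.51–251.902; Holocene 0.0117–0; Miocene 23.03–5.333; Paleocene 66–56; Pleistocene 2.58–0.0117; Eocene 56–33.9 (Ma).
Larger Ma is earlier, so the oldest is Furongian and the youngest is Holocene; oldest to youngest: Furongian, Lopingian, Paleocene, Eocene, Miocene, Pleistocene, Holocene.
Oldest start 497 minus youngest end 0 gives 497 Myr overall.
Individual lengths (start − end): Paleocene 10; Holocene 0.0117; Lopingian 7.608; Miocene 17.697; Eocene 22.1; Furongian 11.6; Pleistocene 2.5683. The largest is Eocene at 22.1 Myr.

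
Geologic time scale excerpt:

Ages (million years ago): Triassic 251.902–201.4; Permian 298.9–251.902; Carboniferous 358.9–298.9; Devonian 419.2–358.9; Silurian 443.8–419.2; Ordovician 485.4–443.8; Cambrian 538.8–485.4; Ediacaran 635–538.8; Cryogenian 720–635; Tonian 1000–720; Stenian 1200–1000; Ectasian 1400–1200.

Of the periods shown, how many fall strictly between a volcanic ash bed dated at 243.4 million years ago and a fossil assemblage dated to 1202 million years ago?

The older date is 1202 Ma and the younger is 243.4 Ma.
Periods with start < 1202 and end > 243.4 Ma: Stenian (1200–1000), Tonian (1000–720), Cryogenian (720–635), Ediacaran (635–538.8), Cambrian (538.8–485.4), Ordovician (485.4–443.8), Silurian (443.8–419.2), Devonian (419.2–358.9), Carboniferous (358.9–298.9), Permian (298.9–251.902).
That is 10 complete periods.

10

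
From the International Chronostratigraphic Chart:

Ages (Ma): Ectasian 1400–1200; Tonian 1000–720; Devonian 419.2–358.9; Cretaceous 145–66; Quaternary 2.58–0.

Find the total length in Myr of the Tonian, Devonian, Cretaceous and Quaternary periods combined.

421.88 million years

Each duration: Tonian = 280; Devonian = 60.3; Cretaceous = 79; Quaternary = 2.58.
Sum: 280 + 60.3 + 79 + 2.58 = 421.88 Myr.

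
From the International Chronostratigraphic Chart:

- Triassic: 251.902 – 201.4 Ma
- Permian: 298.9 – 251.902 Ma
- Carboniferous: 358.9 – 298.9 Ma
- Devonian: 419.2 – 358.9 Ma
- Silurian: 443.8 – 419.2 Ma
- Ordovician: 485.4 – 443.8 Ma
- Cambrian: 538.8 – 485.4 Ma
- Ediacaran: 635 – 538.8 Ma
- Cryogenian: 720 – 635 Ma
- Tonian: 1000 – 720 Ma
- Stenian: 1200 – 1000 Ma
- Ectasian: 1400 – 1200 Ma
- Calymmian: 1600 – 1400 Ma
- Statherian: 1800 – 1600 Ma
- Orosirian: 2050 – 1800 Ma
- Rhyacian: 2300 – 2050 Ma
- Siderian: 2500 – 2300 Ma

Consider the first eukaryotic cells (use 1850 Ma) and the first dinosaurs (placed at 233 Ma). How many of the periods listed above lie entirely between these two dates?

The older date is 1850 Ma and the younger is 233 Ma.
Periods with start < 1850 and end > 233 Ma: Statherian (1800–1600), Calymmian (1600–1400), Ectasian (1400–1200), Stenian (1200–1000), Tonian (1000–720), Cryogenian (720–635), Ediacaran (635–538.8), Cambrian (538.8–485.4), Ordovician (485.4–443.8), Silurian (443.8–419.2), Devonian (419.2–358.9), Carboniferous (358.9–298.9), Permian (298.9–251.902).
That is 13 complete periods.

13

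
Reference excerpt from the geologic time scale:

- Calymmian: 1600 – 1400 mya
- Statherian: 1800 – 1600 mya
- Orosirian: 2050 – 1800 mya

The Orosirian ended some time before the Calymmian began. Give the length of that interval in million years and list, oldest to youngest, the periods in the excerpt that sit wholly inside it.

200 million years; Statherian

The Orosirian closes at 1800 Ma and the Calymmian opens at 1600 Ma, so the interval is 1800 − 1600 = 200 Myr.
A period fits inside if it starts at or after 1800 Ma and ends at or before 1600 Ma; oldest first that gives Statherian.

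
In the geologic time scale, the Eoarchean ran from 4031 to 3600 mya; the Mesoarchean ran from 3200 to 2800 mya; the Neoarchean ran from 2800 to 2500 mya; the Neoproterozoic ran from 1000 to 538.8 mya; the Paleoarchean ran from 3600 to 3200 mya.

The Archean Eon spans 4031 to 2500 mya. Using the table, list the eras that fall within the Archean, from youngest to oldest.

Eras with both bounds inside 4031–2500 Ma: Neoarchean (2800–2500), Mesoarchean (3200–2800), Paleoarchean (3600–3200), Eoarchean (4031–3600).

Neoarchean, Mesoarchean, Paleoarchean, Eoarchean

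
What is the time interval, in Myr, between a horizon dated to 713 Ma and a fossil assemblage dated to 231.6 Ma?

481.4 million years

713 − 231.6 = 481.4 million years.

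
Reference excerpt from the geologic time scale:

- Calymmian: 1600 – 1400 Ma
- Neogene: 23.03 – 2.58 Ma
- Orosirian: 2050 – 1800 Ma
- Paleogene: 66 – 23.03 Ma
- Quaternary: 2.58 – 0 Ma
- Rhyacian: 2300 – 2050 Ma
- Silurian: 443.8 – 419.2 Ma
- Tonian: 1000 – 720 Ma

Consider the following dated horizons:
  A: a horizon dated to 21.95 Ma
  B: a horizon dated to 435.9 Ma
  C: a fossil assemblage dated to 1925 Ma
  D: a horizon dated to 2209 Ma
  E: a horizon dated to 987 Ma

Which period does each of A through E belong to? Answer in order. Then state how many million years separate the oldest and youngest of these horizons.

A — Neogene; B — Silurian; C — Orosirian; D — Rhyacian; E — Tonian; span 2187.05 million years

Match each age against the start–end ranges in the excerpt: A = 21.95 Ma → Neogene (23.03–2.58); B = 435.9 Ma → Silurian (443.8–419.2); C = 1925 Ma → Orosirian (2050–1800); D = 2209 Ma → Rhyacian (2300–2050); E = 987 Ma → Tonian (1000–720).
The largest age is 2209 Ma and the smallest is 21.95 Ma; their difference is 2187.05 Myr.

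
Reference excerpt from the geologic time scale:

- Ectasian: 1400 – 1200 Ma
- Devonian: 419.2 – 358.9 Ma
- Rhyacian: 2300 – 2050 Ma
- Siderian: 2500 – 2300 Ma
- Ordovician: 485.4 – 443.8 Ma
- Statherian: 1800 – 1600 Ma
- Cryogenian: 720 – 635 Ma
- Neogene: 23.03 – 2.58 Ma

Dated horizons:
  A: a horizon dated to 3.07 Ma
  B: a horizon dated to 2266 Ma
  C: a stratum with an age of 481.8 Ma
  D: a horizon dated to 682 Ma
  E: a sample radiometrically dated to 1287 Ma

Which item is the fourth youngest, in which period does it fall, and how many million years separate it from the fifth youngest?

Smaller Ma means younger, so youngest first: A 3.07 < C 481.8 < D 682 < E 1287 < B 2266.
Counting 4 along gives E (1287 Ma); the excerpt puts that inside the Ectasian, 1400–1200 Ma.
Next in line is B (2266 Ma), and 2266 − 1287 = 979 Myr.

E, in the Ectasian; 979 million years to B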